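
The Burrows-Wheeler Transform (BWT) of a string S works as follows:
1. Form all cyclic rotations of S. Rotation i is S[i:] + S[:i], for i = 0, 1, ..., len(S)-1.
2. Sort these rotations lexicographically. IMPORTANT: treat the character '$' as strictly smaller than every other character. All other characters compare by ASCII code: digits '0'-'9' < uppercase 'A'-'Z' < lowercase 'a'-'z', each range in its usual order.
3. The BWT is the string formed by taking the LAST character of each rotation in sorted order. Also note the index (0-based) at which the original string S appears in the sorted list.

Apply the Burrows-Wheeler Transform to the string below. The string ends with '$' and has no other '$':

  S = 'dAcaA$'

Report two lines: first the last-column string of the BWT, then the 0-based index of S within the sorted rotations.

Answer: AadcA$
5

Derivation:
All 6 rotations (rotation i = S[i:]+S[:i]):
  rot[0] = dAcaA$
  rot[1] = AcaA$d
  rot[2] = caA$dA
  rot[3] = aA$dAc
  rot[4] = A$dAca
  rot[5] = $dAcaA
Sorted (with $ < everything):
  sorted[0] = $dAcaA  (last char: 'A')
  sorted[1] = A$dAca  (last char: 'a')
  sorted[2] = AcaA$d  (last char: 'd')
  sorted[3] = aA$dAc  (last char: 'c')
  sorted[4] = caA$dA  (last char: 'A')
  sorted[5] = dAcaA$  (last char: '$')
Last column: AadcA$
Original string S is at sorted index 5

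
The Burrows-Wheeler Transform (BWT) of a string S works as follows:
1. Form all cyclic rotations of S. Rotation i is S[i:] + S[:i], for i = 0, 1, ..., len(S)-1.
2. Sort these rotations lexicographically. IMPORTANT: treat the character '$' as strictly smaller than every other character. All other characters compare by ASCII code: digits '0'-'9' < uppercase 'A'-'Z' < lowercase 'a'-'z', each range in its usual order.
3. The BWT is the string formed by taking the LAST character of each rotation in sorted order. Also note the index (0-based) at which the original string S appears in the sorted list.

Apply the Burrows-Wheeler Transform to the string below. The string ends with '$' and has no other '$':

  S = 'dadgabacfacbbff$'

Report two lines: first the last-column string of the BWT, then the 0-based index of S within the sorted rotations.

All 16 rotations (rotation i = S[i:]+S[:i]):
  rot[0] = dadgabacfacbbff$
  rot[1] = adgabacfacbbff$d
  rot[2] = dgabacfacbbff$da
  rot[3] = gabacfacbbff$dad
  rot[4] = abacfacbbff$dadg
  rot[5] = bacfacbbff$dadga
  rot[6] = acfacbbff$dadgab
  rot[7] = cfacbbff$dadgaba
  rot[8] = facbbff$dadgabac
  rot[9] = acbbff$dadgabacf
  rot[10] = cbbff$dadgabacfa
  rot[11] = bbff$dadgabacfac
  rot[12] = bff$dadgabacfacb
  rot[13] = ff$dadgabacfacbb
  rot[14] = f$dadgabacfacbbf
  rot[15] = $dadgabacfacbbff
Sorted (with $ < everything):
  sorted[0] = $dadgabacfacbbff  (last char: 'f')
  sorted[1] = abacfacbbff$dadg  (last char: 'g')
  sorted[2] = acbbff$dadgabacf  (last char: 'f')
  sorted[3] = acfacbbff$dadgab  (last char: 'b')
  sorted[4] = adgabacfacbbff$d  (last char: 'd')
  sorted[5] = bacfacbbff$dadga  (last char: 'a')
  sorted[6] = bbff$dadgabacfac  (last char: 'c')
  sorted[7] = bff$dadgabacfacb  (last char: 'b')
  sorted[8] = cbbff$dadgabacfa  (last char: 'a')
  sorted[9] = cfacbbff$dadgaba  (last char: 'a')
  sorted[10] = dadgabacfacbbff$  (last char: '$')
  sorted[11] = dgabacfacbbff$da  (last char: 'a')
  sorted[12] = f$dadgabacfacbbf  (last char: 'f')
  sorted[13] = facbbff$dadgabac  (last char: 'c')
  sorted[14] = ff$dadgabacfacbb  (last char: 'b')
  sorted[15] = gabacfacbbff$dad  (last char: 'd')
Last column: fgfbdacbaa$afcbd
Original string S is at sorted index 10

Answer: fgfbdacbaa$afcbd
10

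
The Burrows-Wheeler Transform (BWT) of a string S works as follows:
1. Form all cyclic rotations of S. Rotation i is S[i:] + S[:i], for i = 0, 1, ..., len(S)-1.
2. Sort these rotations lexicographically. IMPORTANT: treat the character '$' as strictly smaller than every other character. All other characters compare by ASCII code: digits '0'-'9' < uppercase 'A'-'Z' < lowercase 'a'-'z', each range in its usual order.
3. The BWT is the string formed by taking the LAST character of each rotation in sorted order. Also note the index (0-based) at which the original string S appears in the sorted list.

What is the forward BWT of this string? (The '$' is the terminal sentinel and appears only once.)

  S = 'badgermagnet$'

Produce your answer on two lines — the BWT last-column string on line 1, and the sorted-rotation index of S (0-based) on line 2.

All 13 rotations (rotation i = S[i:]+S[:i]):
  rot[0] = badgermagnet$
  rot[1] = adgermagnet$b
  rot[2] = dgermagnet$ba
  rot[3] = germagnet$bad
  rot[4] = ermagnet$badg
  rot[5] = rmagnet$badge
  rot[6] = magnet$badger
  rot[7] = agnet$badgerm
  rot[8] = gnet$badgerma
  rot[9] = net$badgermag
  rot[10] = et$badgermagn
  rot[11] = t$badgermagne
  rot[12] = $badgermagnet
Sorted (with $ < everything):
  sorted[0] = $badgermagnet  (last char: 't')
  sorted[1] = adgermagnet$b  (last char: 'b')
  sorted[2] = agnet$badgerm  (last char: 'm')
  sorted[3] = badgermagnet$  (last char: '$')
  sorted[4] = dgermagnet$ba  (last char: 'a')
  sorted[5] = ermagnet$badg  (last char: 'g')
  sorted[6] = et$badgermagn  (last char: 'n')
  sorted[7] = germagnet$bad  (last char: 'd')
  sorted[8] = gnet$badgerma  (last char: 'a')
  sorted[9] = magnet$badger  (last char: 'r')
  sorted[10] = net$badgermag  (last char: 'g')
  sorted[11] = rmagnet$badge  (last char: 'e')
  sorted[12] = t$badgermagne  (last char: 'e')
Last column: tbm$agndargee
Original string S is at sorted index 3

Answer: tbm$agndargee
3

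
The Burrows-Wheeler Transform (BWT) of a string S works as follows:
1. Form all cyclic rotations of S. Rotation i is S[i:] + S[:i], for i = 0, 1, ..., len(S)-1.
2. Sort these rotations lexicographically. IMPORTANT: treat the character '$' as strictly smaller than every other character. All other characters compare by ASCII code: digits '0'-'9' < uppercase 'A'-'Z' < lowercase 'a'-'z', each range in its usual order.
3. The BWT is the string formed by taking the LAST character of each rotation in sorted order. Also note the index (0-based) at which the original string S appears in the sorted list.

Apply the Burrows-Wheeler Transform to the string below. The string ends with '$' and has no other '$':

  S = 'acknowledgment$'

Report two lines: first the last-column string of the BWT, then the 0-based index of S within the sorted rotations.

Answer: t$aelmdcwgkenno
1

Derivation:
All 15 rotations (rotation i = S[i:]+S[:i]):
  rot[0] = acknowledgment$
  rot[1] = cknowledgment$a
  rot[2] = knowledgment$ac
  rot[3] = nowledgment$ack
  rot[4] = owledgment$ackn
  rot[5] = wledgment$ackno
  rot[6] = ledgment$acknow
  rot[7] = edgment$acknowl
  rot[8] = dgment$acknowle
  rot[9] = gment$acknowled
  rot[10] = ment$acknowledg
  rot[11] = ent$acknowledgm
  rot[12] = nt$acknowledgme
  rot[13] = t$acknowledgmen
  rot[14] = $acknowledgment
Sorted (with $ < everything):
  sorted[0] = $acknowledgment  (last char: 't')
  sorted[1] = acknowledgment$  (last char: '$')
  sorted[2] = cknowledgment$a  (last char: 'a')
  sorted[3] = dgment$acknowle  (last char: 'e')
  sorted[4] = edgment$acknowl  (last char: 'l')
  sorted[5] = ent$acknowledgm  (last char: 'm')
  sorted[6] = gment$acknowled  (last char: 'd')
  sorted[7] = knowledgment$ac  (last char: 'c')
  sorted[8] = ledgment$acknow  (last char: 'w')
  sorted[9] = ment$acknowledg  (last char: 'g')
  sorted[10] = nowledgment$ack  (last char: 'k')
  sorted[11] = nt$acknowledgme  (last char: 'e')
  sorted[12] = owledgment$ackn  (last char: 'n')
  sorted[13] = t$acknowledgmen  (last char: 'n')
  sorted[14] = wledgment$ackno  (last char: 'o')
Last column: t$aelmdcwgkenno
Original string S is at sorted index 1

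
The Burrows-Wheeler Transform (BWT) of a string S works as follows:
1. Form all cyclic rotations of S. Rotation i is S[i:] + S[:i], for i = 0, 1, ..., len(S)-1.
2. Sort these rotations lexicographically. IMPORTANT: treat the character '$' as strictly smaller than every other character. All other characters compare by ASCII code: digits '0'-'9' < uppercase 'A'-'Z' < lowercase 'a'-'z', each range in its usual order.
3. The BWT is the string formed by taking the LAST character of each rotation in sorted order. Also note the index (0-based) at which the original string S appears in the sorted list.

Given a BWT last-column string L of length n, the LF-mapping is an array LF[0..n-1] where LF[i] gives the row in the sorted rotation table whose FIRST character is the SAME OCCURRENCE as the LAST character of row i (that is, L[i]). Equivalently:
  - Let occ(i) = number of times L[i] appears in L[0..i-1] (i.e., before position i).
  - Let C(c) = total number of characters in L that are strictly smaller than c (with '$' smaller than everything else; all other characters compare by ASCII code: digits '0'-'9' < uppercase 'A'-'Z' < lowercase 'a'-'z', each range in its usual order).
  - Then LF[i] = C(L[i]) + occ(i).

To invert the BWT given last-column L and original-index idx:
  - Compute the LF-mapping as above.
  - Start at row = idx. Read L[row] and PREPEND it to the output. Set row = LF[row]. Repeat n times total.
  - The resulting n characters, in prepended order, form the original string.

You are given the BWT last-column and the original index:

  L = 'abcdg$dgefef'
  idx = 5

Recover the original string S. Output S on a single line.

LF mapping: 1 2 3 4 10 0 5 11 6 8 7 9
Walk LF starting at row 5, prepending L[row]:
  step 1: row=5, L[5]='$', prepend. Next row=LF[5]=0
  step 2: row=0, L[0]='a', prepend. Next row=LF[0]=1
  step 3: row=1, L[1]='b', prepend. Next row=LF[1]=2
  step 4: row=2, L[2]='c', prepend. Next row=LF[2]=3
  step 5: row=3, L[3]='d', prepend. Next row=LF[3]=4
  step 6: row=4, L[4]='g', prepend. Next row=LF[4]=10
  step 7: row=10, L[10]='e', prepend. Next row=LF[10]=7
  step 8: row=7, L[7]='g', prepend. Next row=LF[7]=11
  step 9: row=11, L[11]='f', prepend. Next row=LF[11]=9
  step 10: row=9, L[9]='f', prepend. Next row=LF[9]=8
  step 11: row=8, L[8]='e', prepend. Next row=LF[8]=6
  step 12: row=6, L[6]='d', prepend. Next row=LF[6]=5
Reversed output: deffgegdcba$

Answer: deffgegdcba$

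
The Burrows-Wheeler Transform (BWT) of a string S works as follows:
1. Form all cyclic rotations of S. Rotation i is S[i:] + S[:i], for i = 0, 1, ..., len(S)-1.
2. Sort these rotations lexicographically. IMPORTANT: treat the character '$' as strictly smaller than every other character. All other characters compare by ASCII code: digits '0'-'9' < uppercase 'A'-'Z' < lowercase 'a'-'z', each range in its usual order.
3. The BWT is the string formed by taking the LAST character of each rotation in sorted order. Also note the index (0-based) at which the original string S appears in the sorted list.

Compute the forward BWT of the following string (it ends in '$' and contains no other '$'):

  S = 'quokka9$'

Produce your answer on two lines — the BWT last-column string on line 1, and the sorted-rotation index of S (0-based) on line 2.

Answer: 9akkou$q
6

Derivation:
All 8 rotations (rotation i = S[i:]+S[:i]):
  rot[0] = quokka9$
  rot[1] = uokka9$q
  rot[2] = okka9$qu
  rot[3] = kka9$quo
  rot[4] = ka9$quok
  rot[5] = a9$quokk
  rot[6] = 9$quokka
  rot[7] = $quokka9
Sorted (with $ < everything):
  sorted[0] = $quokka9  (last char: '9')
  sorted[1] = 9$quokka  (last char: 'a')
  sorted[2] = a9$quokk  (last char: 'k')
  sorted[3] = ka9$quok  (last char: 'k')
  sorted[4] = kka9$quo  (last char: 'o')
  sorted[5] = okka9$qu  (last char: 'u')
  sorted[6] = quokka9$  (last char: '$')
  sorted[7] = uokka9$q  (last char: 'q')
Last column: 9akkou$q
Original string S is at sorted index 6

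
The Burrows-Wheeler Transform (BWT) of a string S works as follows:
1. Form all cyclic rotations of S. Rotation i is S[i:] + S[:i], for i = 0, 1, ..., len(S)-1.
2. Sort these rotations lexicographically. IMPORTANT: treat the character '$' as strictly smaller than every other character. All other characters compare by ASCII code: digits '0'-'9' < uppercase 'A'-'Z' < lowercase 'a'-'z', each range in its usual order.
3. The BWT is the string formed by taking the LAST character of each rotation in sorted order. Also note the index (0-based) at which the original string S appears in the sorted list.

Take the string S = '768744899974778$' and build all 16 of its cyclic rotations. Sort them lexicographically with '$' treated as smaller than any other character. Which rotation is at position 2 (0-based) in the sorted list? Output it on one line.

All 16 rotations (rotation i = S[i:]+S[:i]):
  rot[0] = 768744899974778$
  rot[1] = 68744899974778$7
  rot[2] = 8744899974778$76
  rot[3] = 744899974778$768
  rot[4] = 44899974778$7687
  rot[5] = 4899974778$76874
  rot[6] = 899974778$768744
  rot[7] = 99974778$7687448
  rot[8] = 9974778$76874489
  rot[9] = 974778$768744899
  rot[10] = 74778$7687448999
  rot[11] = 4778$76874489997
  rot[12] = 778$768744899974
  rot[13] = 78$7687448999747
  rot[14] = 8$76874489997477
  rot[15] = $768744899974778
Sorted (with $ < everything):
  sorted[0] = $768744899974778
  sorted[1] = 44899974778$7687
  sorted[2] = 4778$76874489997
  sorted[3] = 4899974778$76874
  sorted[4] = 68744899974778$7
  sorted[5] = 744899974778$768
  sorted[6] = 74778$7687448999
  sorted[7] = 768744899974778$
  sorted[8] = 778$768744899974
  sorted[9] = 78$7687448999747
  sorted[10] = 8$76874489997477
  sorted[11] = 8744899974778$76
  sorted[12] = 899974778$768744
  sorted[13] = 974778$768744899
  sorted[14] = 9974778$76874489
  sorted[15] = 99974778$7687448
sorted[2] = 4778$76874489997

Answer: 4778$76874489997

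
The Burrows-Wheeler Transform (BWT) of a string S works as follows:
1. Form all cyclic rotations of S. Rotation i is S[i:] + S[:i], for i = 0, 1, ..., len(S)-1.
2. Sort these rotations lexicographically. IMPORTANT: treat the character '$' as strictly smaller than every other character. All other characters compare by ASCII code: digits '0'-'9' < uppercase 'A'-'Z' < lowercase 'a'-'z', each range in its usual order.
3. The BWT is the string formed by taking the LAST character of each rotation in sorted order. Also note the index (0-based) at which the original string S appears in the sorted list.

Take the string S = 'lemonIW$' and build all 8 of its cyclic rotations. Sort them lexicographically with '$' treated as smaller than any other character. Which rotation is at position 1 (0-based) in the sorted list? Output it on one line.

Answer: IW$lemon

Derivation:
All 8 rotations (rotation i = S[i:]+S[:i]):
  rot[0] = lemonIW$
  rot[1] = emonIW$l
  rot[2] = monIW$le
  rot[3] = onIW$lem
  rot[4] = nIW$lemo
  rot[5] = IW$lemon
  rot[6] = W$lemonI
  rot[7] = $lemonIW
Sorted (with $ < everything):
  sorted[0] = $lemonIW
  sorted[1] = IW$lemon
  sorted[2] = W$lemonI
  sorted[3] = emonIW$l
  sorted[4] = lemonIW$
  sorted[5] = monIW$le
  sorted[6] = nIW$lemo
  sorted[7] = onIW$lem
sorted[1] = IW$lemon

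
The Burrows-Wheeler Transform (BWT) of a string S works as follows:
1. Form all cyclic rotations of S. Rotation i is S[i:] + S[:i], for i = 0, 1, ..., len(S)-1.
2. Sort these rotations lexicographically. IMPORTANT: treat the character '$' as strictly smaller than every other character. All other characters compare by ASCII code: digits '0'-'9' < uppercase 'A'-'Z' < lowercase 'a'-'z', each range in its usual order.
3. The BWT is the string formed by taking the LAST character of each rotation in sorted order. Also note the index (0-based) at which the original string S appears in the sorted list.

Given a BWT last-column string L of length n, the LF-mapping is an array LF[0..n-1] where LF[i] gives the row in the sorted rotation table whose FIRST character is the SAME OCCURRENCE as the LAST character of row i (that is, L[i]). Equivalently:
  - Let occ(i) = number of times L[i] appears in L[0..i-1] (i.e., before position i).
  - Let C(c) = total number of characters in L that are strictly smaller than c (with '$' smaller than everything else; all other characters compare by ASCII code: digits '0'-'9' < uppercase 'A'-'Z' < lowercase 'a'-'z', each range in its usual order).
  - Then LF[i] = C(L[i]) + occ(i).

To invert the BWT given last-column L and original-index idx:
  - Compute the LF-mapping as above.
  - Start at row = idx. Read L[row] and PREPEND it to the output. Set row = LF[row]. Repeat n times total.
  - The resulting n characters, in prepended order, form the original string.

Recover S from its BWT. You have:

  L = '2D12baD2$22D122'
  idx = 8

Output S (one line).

Answer: 2a22D11DD22b22$

Derivation:
LF mapping: 3 10 1 4 14 13 11 5 0 6 7 12 2 8 9
Walk LF starting at row 8, prepending L[row]:
  step 1: row=8, L[8]='$', prepend. Next row=LF[8]=0
  step 2: row=0, L[0]='2', prepend. Next row=LF[0]=3
  step 3: row=3, L[3]='2', prepend. Next row=LF[3]=4
  step 4: row=4, L[4]='b', prepend. Next row=LF[4]=14
  step 5: row=14, L[14]='2', prepend. Next row=LF[14]=9
  step 6: row=9, L[9]='2', prepend. Next row=LF[9]=6
  step 7: row=6, L[6]='D', prepend. Next row=LF[6]=11
  step 8: row=11, L[11]='D', prepend. Next row=LF[11]=12
  step 9: row=12, L[12]='1', prepend. Next row=LF[12]=2
  step 10: row=2, L[2]='1', prepend. Next row=LF[2]=1
  step 11: row=1, L[1]='D', prepend. Next row=LF[1]=10
  step 12: row=10, L[10]='2', prepend. Next row=LF[10]=7
  step 13: row=7, L[7]='2', prepend. Next row=LF[7]=5
  step 14: row=5, L[5]='a', prepend. Next row=LF[5]=13
  step 15: row=13, L[13]='2', prepend. Next row=LF[13]=8
Reversed output: 2a22D11DD22b22$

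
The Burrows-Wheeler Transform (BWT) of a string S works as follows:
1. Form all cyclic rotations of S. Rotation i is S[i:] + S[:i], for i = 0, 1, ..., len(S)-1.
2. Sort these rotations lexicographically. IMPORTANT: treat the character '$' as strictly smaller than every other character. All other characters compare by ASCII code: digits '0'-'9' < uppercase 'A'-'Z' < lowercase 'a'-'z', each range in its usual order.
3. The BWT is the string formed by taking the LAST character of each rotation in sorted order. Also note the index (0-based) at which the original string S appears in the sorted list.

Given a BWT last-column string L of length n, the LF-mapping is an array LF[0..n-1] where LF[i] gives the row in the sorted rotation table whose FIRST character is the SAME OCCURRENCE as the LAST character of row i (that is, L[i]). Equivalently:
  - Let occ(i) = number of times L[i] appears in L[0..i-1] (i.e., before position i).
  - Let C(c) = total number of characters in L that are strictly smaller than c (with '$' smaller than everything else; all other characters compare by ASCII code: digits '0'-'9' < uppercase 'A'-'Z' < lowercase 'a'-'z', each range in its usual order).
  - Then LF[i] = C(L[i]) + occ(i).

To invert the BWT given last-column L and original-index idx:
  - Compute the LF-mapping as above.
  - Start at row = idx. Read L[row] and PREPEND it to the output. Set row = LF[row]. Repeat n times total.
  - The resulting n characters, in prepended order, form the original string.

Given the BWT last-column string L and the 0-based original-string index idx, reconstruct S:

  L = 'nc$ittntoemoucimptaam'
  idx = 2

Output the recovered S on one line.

LF mapping: 11 3 0 6 16 17 12 18 13 5 8 14 20 4 7 9 15 19 1 2 10
Walk LF starting at row 2, prepending L[row]:
  step 1: row=2, L[2]='$', prepend. Next row=LF[2]=0
  step 2: row=0, L[0]='n', prepend. Next row=LF[0]=11
  step 3: row=11, L[11]='o', prepend. Next row=LF[11]=14
  step 4: row=14, L[14]='i', prepend. Next row=LF[14]=7
  step 5: row=7, L[7]='t', prepend. Next row=LF[7]=18
  step 6: row=18, L[18]='a', prepend. Next row=LF[18]=1
  step 7: row=1, L[1]='c', prepend. Next row=LF[1]=3
  step 8: row=3, L[3]='i', prepend. Next row=LF[3]=6
  step 9: row=6, L[6]='n', prepend. Next row=LF[6]=12
  step 10: row=12, L[12]='u', prepend. Next row=LF[12]=20
  step 11: row=20, L[20]='m', prepend. Next row=LF[20]=10
  step 12: row=10, L[10]='m', prepend. Next row=LF[10]=8
  step 13: row=8, L[8]='o', prepend. Next row=LF[8]=13
  step 14: row=13, L[13]='c', prepend. Next row=LF[13]=4
  step 15: row=4, L[4]='t', prepend. Next row=LF[4]=16
  step 16: row=16, L[16]='p', prepend. Next row=LF[16]=15
  step 17: row=15, L[15]='m', prepend. Next row=LF[15]=9
  step 18: row=9, L[9]='e', prepend. Next row=LF[9]=5
  step 19: row=5, L[5]='t', prepend. Next row=LF[5]=17
  step 20: row=17, L[17]='t', prepend. Next row=LF[17]=19
  step 21: row=19, L[19]='a', prepend. Next row=LF[19]=2
Reversed output: attemptcommunication$

Answer: attemptcommunication$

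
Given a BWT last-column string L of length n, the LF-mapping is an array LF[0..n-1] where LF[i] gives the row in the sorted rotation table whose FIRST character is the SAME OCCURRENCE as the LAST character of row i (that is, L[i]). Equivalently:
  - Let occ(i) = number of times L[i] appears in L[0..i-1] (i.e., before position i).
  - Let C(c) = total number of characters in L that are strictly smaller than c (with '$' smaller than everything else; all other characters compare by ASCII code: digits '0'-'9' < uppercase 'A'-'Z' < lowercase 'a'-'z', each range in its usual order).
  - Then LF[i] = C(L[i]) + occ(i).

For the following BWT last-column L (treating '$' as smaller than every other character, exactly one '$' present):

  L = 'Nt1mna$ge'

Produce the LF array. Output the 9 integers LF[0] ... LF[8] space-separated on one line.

Answer: 2 8 1 6 7 3 0 5 4

Derivation:
Char counts: '$':1, '1':1, 'N':1, 'a':1, 'e':1, 'g':1, 'm':1, 'n':1, 't':1
C (first-col start): C('$')=0, C('1')=1, C('N')=2, C('a')=3, C('e')=4, C('g')=5, C('m')=6, C('n')=7, C('t')=8
L[0]='N': occ=0, LF[0]=C('N')+0=2+0=2
L[1]='t': occ=0, LF[1]=C('t')+0=8+0=8
L[2]='1': occ=0, LF[2]=C('1')+0=1+0=1
L[3]='m': occ=0, LF[3]=C('m')+0=6+0=6
L[4]='n': occ=0, LF[4]=C('n')+0=7+0=7
L[5]='a': occ=0, LF[5]=C('a')+0=3+0=3
L[6]='$': occ=0, LF[6]=C('$')+0=0+0=0
L[7]='g': occ=0, LF[7]=C('g')+0=5+0=5
L[8]='e': occ=0, LF[8]=C('e')+0=4+0=4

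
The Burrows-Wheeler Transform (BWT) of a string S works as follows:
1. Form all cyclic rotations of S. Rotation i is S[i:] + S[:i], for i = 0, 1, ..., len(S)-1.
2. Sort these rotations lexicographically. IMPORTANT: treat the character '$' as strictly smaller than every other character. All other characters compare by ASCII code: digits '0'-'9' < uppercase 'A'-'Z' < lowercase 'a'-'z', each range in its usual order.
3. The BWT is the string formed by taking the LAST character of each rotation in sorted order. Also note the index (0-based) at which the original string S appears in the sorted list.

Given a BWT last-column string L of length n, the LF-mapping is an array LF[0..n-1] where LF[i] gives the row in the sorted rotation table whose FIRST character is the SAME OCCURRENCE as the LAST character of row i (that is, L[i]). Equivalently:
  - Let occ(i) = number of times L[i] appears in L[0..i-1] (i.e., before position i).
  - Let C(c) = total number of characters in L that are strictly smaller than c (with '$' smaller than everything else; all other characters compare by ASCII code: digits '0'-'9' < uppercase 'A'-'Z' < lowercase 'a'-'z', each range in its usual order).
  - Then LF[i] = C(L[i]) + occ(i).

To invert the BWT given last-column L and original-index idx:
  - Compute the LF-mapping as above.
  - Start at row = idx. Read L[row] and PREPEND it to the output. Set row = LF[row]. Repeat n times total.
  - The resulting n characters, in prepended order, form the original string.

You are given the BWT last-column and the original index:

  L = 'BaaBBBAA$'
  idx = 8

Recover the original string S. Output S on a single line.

Answer: aAaABBBB$

Derivation:
LF mapping: 3 7 8 4 5 6 1 2 0
Walk LF starting at row 8, prepending L[row]:
  step 1: row=8, L[8]='$', prepend. Next row=LF[8]=0
  step 2: row=0, L[0]='B', prepend. Next row=LF[0]=3
  step 3: row=3, L[3]='B', prepend. Next row=LF[3]=4
  step 4: row=4, L[4]='B', prepend. Next row=LF[4]=5
  step 5: row=5, L[5]='B', prepend. Next row=LF[5]=6
  step 6: row=6, L[6]='A', prepend. Next row=LF[6]=1
  step 7: row=1, L[1]='a', prepend. Next row=LF[1]=7
  step 8: row=7, L[7]='A', prepend. Next row=LF[7]=2
  step 9: row=2, L[2]='a', prepend. Next row=LF[2]=8
Reversed output: aAaABBBB$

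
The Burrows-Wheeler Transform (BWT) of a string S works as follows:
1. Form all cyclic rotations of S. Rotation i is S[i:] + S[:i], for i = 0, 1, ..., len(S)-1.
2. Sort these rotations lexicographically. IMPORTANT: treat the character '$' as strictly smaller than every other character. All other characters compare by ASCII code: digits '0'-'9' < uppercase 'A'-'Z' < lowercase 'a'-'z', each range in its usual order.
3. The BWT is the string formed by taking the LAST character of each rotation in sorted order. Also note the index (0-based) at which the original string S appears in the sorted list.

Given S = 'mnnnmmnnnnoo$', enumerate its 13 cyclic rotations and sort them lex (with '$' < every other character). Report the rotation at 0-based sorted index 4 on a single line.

All 13 rotations (rotation i = S[i:]+S[:i]):
  rot[0] = mnnnmmnnnnoo$
  rot[1] = nnnmmnnnnoo$m
  rot[2] = nnmmnnnnoo$mn
  rot[3] = nmmnnnnoo$mnn
  rot[4] = mmnnnnoo$mnnn
  rot[5] = mnnnnoo$mnnnm
  rot[6] = nnnnoo$mnnnmm
  rot[7] = nnnoo$mnnnmmn
  rot[8] = nnoo$mnnnmmnn
  rot[9] = noo$mnnnmmnnn
  rot[10] = oo$mnnnmmnnnn
  rot[11] = o$mnnnmmnnnno
  rot[12] = $mnnnmmnnnnoo
Sorted (with $ < everything):
  sorted[0] = $mnnnmmnnnnoo
  sorted[1] = mmnnnnoo$mnnn
  sorted[2] = mnnnmmnnnnoo$
  sorted[3] = mnnnnoo$mnnnm
  sorted[4] = nmmnnnnoo$mnn
  sorted[5] = nnmmnnnnoo$mn
  sorted[6] = nnnmmnnnnoo$m
  sorted[7] = nnnnoo$mnnnmm
  sorted[8] = nnnoo$mnnnmmn
  sorted[9] = nnoo$mnnnmmnn
  sorted[10] = noo$mnnnmmnnn
  sorted[11] = o$mnnnmmnnnno
  sorted[12] = oo$mnnnmmnnnn
sorted[4] = nmmnnnnoo$mnn

Answer: nmmnnnnoo$mnn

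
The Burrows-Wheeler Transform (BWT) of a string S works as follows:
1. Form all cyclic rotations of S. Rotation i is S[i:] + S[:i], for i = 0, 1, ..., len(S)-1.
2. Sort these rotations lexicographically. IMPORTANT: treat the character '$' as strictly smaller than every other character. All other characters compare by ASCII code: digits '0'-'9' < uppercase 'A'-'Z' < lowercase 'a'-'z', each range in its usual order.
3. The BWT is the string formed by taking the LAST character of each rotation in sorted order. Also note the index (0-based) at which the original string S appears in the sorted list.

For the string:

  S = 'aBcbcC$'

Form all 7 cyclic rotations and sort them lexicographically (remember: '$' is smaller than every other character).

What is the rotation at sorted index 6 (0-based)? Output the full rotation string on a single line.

Answer: cbcC$aB

Derivation:
All 7 rotations (rotation i = S[i:]+S[:i]):
  rot[0] = aBcbcC$
  rot[1] = BcbcC$a
  rot[2] = cbcC$aB
  rot[3] = bcC$aBc
  rot[4] = cC$aBcb
  rot[5] = C$aBcbc
  rot[6] = $aBcbcC
Sorted (with $ < everything):
  sorted[0] = $aBcbcC
  sorted[1] = BcbcC$a
  sorted[2] = C$aBcbc
  sorted[3] = aBcbcC$
  sorted[4] = bcC$aBc
  sorted[5] = cC$aBcb
  sorted[6] = cbcC$aB
sorted[6] = cbcC$aB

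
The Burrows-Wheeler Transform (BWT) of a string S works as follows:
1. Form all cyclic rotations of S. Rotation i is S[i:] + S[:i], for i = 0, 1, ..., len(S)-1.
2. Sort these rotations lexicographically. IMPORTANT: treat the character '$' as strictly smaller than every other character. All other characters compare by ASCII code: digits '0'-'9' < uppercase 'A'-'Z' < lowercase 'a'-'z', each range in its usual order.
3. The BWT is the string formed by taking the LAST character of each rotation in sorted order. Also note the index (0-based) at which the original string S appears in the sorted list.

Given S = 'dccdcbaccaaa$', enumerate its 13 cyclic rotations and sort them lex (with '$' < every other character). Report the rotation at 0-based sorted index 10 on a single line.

Answer: cdcbaccaaa$dc

Derivation:
All 13 rotations (rotation i = S[i:]+S[:i]):
  rot[0] = dccdcbaccaaa$
  rot[1] = ccdcbaccaaa$d
  rot[2] = cdcbaccaaa$dc
  rot[3] = dcbaccaaa$dcc
  rot[4] = cbaccaaa$dccd
  rot[5] = baccaaa$dccdc
  rot[6] = accaaa$dccdcb
  rot[7] = ccaaa$dccdcba
  rot[8] = caaa$dccdcbac
  rot[9] = aaa$dccdcbacc
  rot[10] = aa$dccdcbacca
  rot[11] = a$dccdcbaccaa
  rot[12] = $dccdcbaccaaa
Sorted (with $ < everything):
  sorted[0] = $dccdcbaccaaa
  sorted[1] = a$dccdcbaccaa
  sorted[2] = aa$dccdcbacca
  sorted[3] = aaa$dccdcbacc
  sorted[4] = accaaa$dccdcb
  sorted[5] = baccaaa$dccdc
  sorted[6] = caaa$dccdcbac
  sorted[7] = cbaccaaa$dccd
  sorted[8] = ccaaa$dccdcba
  sorted[9] = ccdcbaccaaa$d
  sorted[10] = cdcbaccaaa$dc
  sorted[11] = dcbaccaaa$dcc
  sorted[12] = dccdcbaccaaa$
sorted[10] = cdcbaccaaa$dc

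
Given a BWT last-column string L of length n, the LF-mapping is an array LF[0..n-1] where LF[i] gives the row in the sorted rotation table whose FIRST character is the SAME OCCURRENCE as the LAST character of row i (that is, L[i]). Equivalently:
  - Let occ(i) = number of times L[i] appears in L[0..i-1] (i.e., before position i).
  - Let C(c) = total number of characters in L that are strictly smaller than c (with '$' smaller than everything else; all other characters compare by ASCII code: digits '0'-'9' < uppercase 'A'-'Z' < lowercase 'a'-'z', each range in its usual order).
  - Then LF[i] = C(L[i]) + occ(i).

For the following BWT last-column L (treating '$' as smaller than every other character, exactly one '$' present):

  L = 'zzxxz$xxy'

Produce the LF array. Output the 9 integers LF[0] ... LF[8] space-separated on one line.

Char counts: '$':1, 'x':4, 'y':1, 'z':3
C (first-col start): C('$')=0, C('x')=1, C('y')=5, C('z')=6
L[0]='z': occ=0, LF[0]=C('z')+0=6+0=6
L[1]='z': occ=1, LF[1]=C('z')+1=6+1=7
L[2]='x': occ=0, LF[2]=C('x')+0=1+0=1
L[3]='x': occ=1, LF[3]=C('x')+1=1+1=2
L[4]='z': occ=2, LF[4]=C('z')+2=6+2=8
L[5]='$': occ=0, LF[5]=C('$')+0=0+0=0
L[6]='x': occ=2, LF[6]=C('x')+2=1+2=3
L[7]='x': occ=3, LF[7]=C('x')+3=1+3=4
L[8]='y': occ=0, LF[8]=C('y')+0=5+0=5

Answer: 6 7 1 2 8 0 3 4 5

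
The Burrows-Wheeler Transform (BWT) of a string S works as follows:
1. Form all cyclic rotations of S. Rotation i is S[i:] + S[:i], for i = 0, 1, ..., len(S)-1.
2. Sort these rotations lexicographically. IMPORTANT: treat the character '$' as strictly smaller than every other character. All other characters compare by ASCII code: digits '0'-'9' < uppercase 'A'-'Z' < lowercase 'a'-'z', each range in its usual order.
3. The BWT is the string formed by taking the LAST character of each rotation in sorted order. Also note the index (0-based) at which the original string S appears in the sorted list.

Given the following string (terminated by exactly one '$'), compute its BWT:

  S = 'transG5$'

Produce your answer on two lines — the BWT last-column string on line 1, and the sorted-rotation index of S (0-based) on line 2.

All 8 rotations (rotation i = S[i:]+S[:i]):
  rot[0] = transG5$
  rot[1] = ransG5$t
  rot[2] = ansG5$tr
  rot[3] = nsG5$tra
  rot[4] = sG5$tran
  rot[5] = G5$trans
  rot[6] = 5$transG
  rot[7] = $transG5
Sorted (with $ < everything):
  sorted[0] = $transG5  (last char: '5')
  sorted[1] = 5$transG  (last char: 'G')
  sorted[2] = G5$trans  (last char: 's')
  sorted[3] = ansG5$tr  (last char: 'r')
  sorted[4] = nsG5$tra  (last char: 'a')
  sorted[5] = ransG5$t  (last char: 't')
  sorted[6] = sG5$tran  (last char: 'n')
  sorted[7] = transG5$  (last char: '$')
Last column: 5Gsratn$
Original string S is at sorted index 7

Answer: 5Gsratn$
7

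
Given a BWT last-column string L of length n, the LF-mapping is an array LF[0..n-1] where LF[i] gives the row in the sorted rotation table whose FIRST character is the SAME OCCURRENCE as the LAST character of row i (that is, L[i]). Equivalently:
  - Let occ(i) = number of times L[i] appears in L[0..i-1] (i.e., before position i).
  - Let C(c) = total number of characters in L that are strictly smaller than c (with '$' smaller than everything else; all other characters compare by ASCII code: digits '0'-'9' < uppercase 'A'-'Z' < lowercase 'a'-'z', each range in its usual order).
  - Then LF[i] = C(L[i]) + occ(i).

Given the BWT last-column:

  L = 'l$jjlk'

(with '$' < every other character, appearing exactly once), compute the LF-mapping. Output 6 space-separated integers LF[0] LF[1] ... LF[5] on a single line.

Answer: 4 0 1 2 5 3

Derivation:
Char counts: '$':1, 'j':2, 'k':1, 'l':2
C (first-col start): C('$')=0, C('j')=1, C('k')=3, C('l')=4
L[0]='l': occ=0, LF[0]=C('l')+0=4+0=4
L[1]='$': occ=0, LF[1]=C('$')+0=0+0=0
L[2]='j': occ=0, LF[2]=C('j')+0=1+0=1
L[3]='j': occ=1, LF[3]=C('j')+1=1+1=2
L[4]='l': occ=1, LF[4]=C('l')+1=4+1=5
L[5]='k': occ=0, LF[5]=C('k')+0=3+0=3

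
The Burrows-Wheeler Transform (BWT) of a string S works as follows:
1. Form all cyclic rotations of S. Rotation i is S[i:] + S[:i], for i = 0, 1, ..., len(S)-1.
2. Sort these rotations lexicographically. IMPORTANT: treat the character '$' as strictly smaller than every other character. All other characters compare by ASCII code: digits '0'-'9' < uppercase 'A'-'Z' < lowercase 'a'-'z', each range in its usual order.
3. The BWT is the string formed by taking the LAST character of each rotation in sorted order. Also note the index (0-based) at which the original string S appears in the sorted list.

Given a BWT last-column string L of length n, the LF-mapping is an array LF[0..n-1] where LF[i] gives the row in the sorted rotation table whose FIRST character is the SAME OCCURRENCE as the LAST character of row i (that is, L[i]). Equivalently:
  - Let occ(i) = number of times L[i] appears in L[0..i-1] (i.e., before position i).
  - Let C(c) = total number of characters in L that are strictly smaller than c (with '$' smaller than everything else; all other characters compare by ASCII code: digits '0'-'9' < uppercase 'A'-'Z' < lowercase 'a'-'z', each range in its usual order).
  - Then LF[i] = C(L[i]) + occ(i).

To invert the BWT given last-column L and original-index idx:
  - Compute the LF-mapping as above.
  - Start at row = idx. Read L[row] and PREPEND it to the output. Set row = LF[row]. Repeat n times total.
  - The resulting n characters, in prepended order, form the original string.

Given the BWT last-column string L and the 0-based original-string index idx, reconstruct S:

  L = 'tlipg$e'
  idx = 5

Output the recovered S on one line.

Answer: piglet$

Derivation:
LF mapping: 6 4 3 5 2 0 1
Walk LF starting at row 5, prepending L[row]:
  step 1: row=5, L[5]='$', prepend. Next row=LF[5]=0
  step 2: row=0, L[0]='t', prepend. Next row=LF[0]=6
  step 3: row=6, L[6]='e', prepend. Next row=LF[6]=1
  step 4: row=1, L[1]='l', prepend. Next row=LF[1]=4
  step 5: row=4, L[4]='g', prepend. Next row=LF[4]=2
  step 6: row=2, L[2]='i', prepend. Next row=LF[2]=3
  step 7: row=3, L[3]='p', prepend. Next row=LF[3]=5
Reversed output: piglet$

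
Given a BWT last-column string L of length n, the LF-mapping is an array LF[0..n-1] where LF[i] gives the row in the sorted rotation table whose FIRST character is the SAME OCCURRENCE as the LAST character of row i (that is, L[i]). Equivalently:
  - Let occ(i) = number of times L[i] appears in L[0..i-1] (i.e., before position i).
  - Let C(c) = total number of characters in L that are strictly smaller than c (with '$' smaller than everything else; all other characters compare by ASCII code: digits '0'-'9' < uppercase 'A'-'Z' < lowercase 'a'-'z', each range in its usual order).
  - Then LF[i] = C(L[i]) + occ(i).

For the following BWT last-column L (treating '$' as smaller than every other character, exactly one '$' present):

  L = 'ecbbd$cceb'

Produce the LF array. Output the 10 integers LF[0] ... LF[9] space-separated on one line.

Answer: 8 4 1 2 7 0 5 6 9 3

Derivation:
Char counts: '$':1, 'b':3, 'c':3, 'd':1, 'e':2
C (first-col start): C('$')=0, C('b')=1, C('c')=4, C('d')=7, C('e')=8
L[0]='e': occ=0, LF[0]=C('e')+0=8+0=8
L[1]='c': occ=0, LF[1]=C('c')+0=4+0=4
L[2]='b': occ=0, LF[2]=C('b')+0=1+0=1
L[3]='b': occ=1, LF[3]=C('b')+1=1+1=2
L[4]='d': occ=0, LF[4]=C('d')+0=7+0=7
L[5]='$': occ=0, LF[5]=C('$')+0=0+0=0
L[6]='c': occ=1, LF[6]=C('c')+1=4+1=5
L[7]='c': occ=2, LF[7]=C('c')+2=4+2=6
L[8]='e': occ=1, LF[8]=C('e')+1=8+1=9
L[9]='b': occ=2, LF[9]=C('b')+2=1+2=3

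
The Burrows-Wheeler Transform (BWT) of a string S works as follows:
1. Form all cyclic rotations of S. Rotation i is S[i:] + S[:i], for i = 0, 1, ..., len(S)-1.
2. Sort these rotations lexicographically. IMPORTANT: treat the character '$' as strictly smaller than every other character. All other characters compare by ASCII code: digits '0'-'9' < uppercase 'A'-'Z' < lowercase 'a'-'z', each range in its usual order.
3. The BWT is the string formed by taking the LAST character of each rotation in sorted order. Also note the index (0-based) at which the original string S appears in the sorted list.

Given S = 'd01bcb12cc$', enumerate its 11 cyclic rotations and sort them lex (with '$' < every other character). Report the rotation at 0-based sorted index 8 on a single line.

All 11 rotations (rotation i = S[i:]+S[:i]):
  rot[0] = d01bcb12cc$
  rot[1] = 01bcb12cc$d
  rot[2] = 1bcb12cc$d0
  rot[3] = bcb12cc$d01
  rot[4] = cb12cc$d01b
  rot[5] = b12cc$d01bc
  rot[6] = 12cc$d01bcb
  rot[7] = 2cc$d01bcb1
  rot[8] = cc$d01bcb12
  rot[9] = c$d01bcb12c
  rot[10] = $d01bcb12cc
Sorted (with $ < everything):
  sorted[0] = $d01bcb12cc
  sorted[1] = 01bcb12cc$d
  sorted[2] = 12cc$d01bcb
  sorted[3] = 1bcb12cc$d0
  sorted[4] = 2cc$d01bcb1
  sorted[5] = b12cc$d01bc
  sorted[6] = bcb12cc$d01
  sorted[7] = c$d01bcb12c
  sorted[8] = cb12cc$d01b
  sorted[9] = cc$d01bcb12
  sorted[10] = d01bcb12cc$
sorted[8] = cb12cc$d01b

Answer: cb12cc$d01b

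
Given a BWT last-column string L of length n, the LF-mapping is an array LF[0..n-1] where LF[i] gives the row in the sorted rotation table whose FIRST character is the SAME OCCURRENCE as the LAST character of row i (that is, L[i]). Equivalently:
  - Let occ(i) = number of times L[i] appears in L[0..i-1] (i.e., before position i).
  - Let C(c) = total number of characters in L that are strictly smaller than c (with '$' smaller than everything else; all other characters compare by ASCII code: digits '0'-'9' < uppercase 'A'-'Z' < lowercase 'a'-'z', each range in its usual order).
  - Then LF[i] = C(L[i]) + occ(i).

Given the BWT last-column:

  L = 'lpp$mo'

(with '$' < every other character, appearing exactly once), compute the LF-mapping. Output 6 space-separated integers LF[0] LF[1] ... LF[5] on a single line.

Char counts: '$':1, 'l':1, 'm':1, 'o':1, 'p':2
C (first-col start): C('$')=0, C('l')=1, C('m')=2, C('o')=3, C('p')=4
L[0]='l': occ=0, LF[0]=C('l')+0=1+0=1
L[1]='p': occ=0, LF[1]=C('p')+0=4+0=4
L[2]='p': occ=1, LF[2]=C('p')+1=4+1=5
L[3]='$': occ=0, LF[3]=C('$')+0=0+0=0
L[4]='m': occ=0, LF[4]=C('m')+0=2+0=2
L[5]='o': occ=0, LF[5]=C('o')+0=3+0=3

Answer: 1 4 5 0 2 3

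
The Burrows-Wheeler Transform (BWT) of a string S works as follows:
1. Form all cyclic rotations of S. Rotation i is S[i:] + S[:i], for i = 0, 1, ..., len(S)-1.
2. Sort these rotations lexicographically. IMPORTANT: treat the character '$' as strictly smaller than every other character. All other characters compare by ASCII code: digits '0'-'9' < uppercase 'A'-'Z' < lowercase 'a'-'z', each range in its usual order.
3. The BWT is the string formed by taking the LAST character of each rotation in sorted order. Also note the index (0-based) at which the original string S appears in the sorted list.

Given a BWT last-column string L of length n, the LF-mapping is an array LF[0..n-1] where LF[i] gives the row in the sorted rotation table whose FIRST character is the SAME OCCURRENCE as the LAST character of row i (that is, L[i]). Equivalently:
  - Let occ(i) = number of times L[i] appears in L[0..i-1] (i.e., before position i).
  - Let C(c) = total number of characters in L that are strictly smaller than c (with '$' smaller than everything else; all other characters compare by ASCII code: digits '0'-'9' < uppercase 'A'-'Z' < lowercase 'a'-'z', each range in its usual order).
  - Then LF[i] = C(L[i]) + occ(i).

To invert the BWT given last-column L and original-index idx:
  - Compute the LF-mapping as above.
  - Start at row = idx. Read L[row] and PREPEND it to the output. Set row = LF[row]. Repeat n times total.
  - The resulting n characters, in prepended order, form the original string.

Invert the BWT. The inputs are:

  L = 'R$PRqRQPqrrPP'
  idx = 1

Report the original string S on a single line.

Answer: PPRPrqPrqRQR$

Derivation:
LF mapping: 6 0 1 7 9 8 5 2 10 11 12 3 4
Walk LF starting at row 1, prepending L[row]:
  step 1: row=1, L[1]='$', prepend. Next row=LF[1]=0
  step 2: row=0, L[0]='R', prepend. Next row=LF[0]=6
  step 3: row=6, L[6]='Q', prepend. Next row=LF[6]=5
  step 4: row=5, L[5]='R', prepend. Next row=LF[5]=8
  step 5: row=8, L[8]='q', prepend. Next row=LF[8]=10
  step 6: row=10, L[10]='r', prepend. Next row=LF[10]=12
  step 7: row=12, L[12]='P', prepend. Next row=LF[12]=4
  step 8: row=4, L[4]='q', prepend. Next row=LF[4]=9
  step 9: row=9, L[9]='r', prepend. Next row=LF[9]=11
  step 10: row=11, L[11]='P', prepend. Next row=LF[11]=3
  step 11: row=3, L[3]='R', prepend. Next row=LF[3]=7
  step 12: row=7, L[7]='P', prepend. Next row=LF[7]=2
  step 13: row=2, L[2]='P', prepend. Next row=LF[2]=1
Reversed output: PPRPrqPrqRQR$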